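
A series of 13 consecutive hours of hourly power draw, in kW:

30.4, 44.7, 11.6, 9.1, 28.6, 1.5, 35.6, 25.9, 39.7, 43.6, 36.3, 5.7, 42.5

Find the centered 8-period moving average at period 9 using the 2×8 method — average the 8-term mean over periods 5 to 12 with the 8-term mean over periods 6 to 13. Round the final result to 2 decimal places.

27.98

Sum over 5–12: 28.6 + 1.5 + 35.6 + 25.9 + 39.7 + 43.6 + 36.3 + 5.7 = 216.9
Sum over 6–13: 1.5 + 35.6 + 25.9 + 39.7 + 43.6 + 36.3 + 5.7 + 42.5 = 230.8
CMA at t=9 = (216.9 + 230.8) / (2·8) = 447.7 / 16 = 27.98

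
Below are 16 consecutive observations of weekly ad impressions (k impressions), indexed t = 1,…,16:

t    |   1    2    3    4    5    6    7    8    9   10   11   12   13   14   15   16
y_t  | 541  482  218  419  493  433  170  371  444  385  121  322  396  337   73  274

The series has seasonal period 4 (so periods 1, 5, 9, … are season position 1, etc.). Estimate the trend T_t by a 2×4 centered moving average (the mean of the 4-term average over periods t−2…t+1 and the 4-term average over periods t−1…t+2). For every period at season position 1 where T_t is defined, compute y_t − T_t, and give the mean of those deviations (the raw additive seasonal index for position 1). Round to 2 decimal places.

Season position 1 occurs at t = 5, 9, 13 (where T_t is defined).
t=5: T_5 = 384.7500; y_5 − T_5 = 493 − 384.7500 = 108.2500
t=9: T_9 = 336.3750; y_9 − T_9 = 444 − 336.3750 = 107.6250
t=13: T_13 = 288.0000; y_13 − T_13 = 396 − 288.0000 = 108.0000
Mean deviation: (108.2500 + 107.6250 + 108.0000) / 3 = 107.96

107.96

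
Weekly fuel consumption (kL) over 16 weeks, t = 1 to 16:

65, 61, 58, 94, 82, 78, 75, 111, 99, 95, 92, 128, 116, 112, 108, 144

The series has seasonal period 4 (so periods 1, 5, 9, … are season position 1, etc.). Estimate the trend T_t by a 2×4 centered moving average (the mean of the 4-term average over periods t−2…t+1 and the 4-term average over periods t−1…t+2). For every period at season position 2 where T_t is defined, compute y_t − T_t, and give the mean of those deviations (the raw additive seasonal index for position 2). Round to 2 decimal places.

Season position 2 occurs at t = 6, 10, 14 (where T_t is defined).
t=6: T_6 = 84.3750; y_6 − T_6 = 78 − 84.3750 = -6.3750
t=10: T_10 = 101.3750; y_10 − T_10 = 95 − 101.3750 = -6.3750
t=14: T_14 = 118.0000; y_14 − T_14 = 112 − 118.0000 = -6.0000
Mean deviation: (-6.3750 + -6.3750 + -6.0000) / 3 = -6.25

-6.25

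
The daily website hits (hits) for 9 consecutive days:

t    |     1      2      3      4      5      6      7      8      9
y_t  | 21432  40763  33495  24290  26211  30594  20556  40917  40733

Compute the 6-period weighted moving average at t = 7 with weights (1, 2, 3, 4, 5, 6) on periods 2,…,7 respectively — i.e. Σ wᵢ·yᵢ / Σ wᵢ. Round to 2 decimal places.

Weighted sum: 1·40763 + 2·33495 + 3·24290 + 4·26211 + 5·30594 + 6·20556 = 40763 + 66990 + 72870 + 104844 + 152970 + 123336 = 561773
Weight total: 1 + 2 + 3 + 4 + 5 + 6 = 21
WMA = 561773 / 21 = 26751.10

26751.10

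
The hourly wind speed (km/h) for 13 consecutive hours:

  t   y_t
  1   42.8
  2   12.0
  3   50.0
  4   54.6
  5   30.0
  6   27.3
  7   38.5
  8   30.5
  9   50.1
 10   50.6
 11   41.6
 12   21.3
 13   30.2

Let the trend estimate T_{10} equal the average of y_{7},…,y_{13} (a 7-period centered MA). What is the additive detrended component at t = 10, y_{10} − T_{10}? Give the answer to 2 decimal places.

13.06

Trend T_10 = (38.5 + 30.5 + 50.1 + 50.6 + 41.6 + 21.3 + 30.2) / 7 = 262.8/7 = 37.5429
Detrended value: 50.6 − 37.5429 = 13.06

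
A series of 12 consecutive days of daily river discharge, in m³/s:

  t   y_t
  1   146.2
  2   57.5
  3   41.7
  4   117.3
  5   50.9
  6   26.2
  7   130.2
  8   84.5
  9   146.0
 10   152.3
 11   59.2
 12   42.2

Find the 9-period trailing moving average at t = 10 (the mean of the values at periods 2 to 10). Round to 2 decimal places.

89.62

Sum of periods 2–10: 57.5 + 41.7 + 117.3 + 50.9 + 26.2 + 130.2 + 84.5 + 146.0 + 152.3 = 806.6
Divide by 9: 806.6 / 9 = 89.62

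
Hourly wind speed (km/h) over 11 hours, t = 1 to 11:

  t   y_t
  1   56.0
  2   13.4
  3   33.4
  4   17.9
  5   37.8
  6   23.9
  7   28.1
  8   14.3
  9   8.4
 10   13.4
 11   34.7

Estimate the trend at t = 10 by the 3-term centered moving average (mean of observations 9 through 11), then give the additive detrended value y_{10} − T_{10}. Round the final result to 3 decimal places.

-5.433

Trend T_10 = (8.4 + 13.4 + 34.7) / 3 = 56.5/3 = 18.83333
Detrended value: 13.4 − 18.83333 = -5.433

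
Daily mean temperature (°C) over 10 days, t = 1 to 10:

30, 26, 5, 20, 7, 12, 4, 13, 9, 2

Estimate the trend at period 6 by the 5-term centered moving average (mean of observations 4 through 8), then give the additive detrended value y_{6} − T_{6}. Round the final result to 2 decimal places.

0.80

Trend T_6 = (20 + 7 + 12 + 4 + 13) / 5 = 56/5 = 11.2000
Detrended value: 12 − 11.2000 = 0.80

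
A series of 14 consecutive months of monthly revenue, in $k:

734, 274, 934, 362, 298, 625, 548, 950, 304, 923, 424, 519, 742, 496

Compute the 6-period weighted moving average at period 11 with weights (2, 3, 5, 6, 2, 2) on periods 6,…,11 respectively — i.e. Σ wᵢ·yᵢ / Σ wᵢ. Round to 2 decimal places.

608.10

Weighted sum: 2·625 + 3·548 + 5·950 + 6·304 + 2·923 + 2·424 = 1250 + 1644 + 4750 + 1824 + 1846 + 848 = 12162
Weight total: 2 + 3 + 5 + 6 + 2 + 2 = 20
WMA = 12162 / 20 = 608.10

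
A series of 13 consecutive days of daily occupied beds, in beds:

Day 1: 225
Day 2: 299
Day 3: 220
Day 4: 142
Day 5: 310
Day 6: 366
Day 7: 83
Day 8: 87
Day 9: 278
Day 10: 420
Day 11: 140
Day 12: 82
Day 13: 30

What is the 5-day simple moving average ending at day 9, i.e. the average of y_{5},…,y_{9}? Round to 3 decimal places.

224.800

Sum of periods 5–9: 310 + 366 + 83 + 87 + 278 = 1124
Divide by 5: 1124 / 5 = 224.800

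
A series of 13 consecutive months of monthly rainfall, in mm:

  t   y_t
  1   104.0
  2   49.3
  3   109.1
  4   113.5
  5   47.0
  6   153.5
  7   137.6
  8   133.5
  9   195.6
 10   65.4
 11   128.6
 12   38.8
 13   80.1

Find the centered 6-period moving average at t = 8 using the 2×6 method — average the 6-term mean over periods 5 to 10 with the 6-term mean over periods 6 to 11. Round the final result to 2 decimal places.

Sum over 5–10: 47.0 + 153.5 + 137.6 + 133.5 + 195.6 + 65.4 = 732.6
Sum over 6–11: 153.5 + 137.6 + 133.5 + 195.6 + 65.4 + 128.6 = 814.2
CMA at t=8 = (732.6 + 814.2) / (2·6) = 1546.8 / 12 = 128.90

128.90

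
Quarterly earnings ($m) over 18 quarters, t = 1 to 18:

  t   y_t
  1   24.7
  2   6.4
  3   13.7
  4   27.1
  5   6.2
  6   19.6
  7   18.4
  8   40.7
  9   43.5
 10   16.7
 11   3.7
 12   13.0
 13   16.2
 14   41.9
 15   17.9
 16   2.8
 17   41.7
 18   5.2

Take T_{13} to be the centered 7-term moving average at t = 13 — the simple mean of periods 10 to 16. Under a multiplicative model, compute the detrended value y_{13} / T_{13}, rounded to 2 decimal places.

1.01

Trend T_13 = (16.7 + 3.7 + 13.0 + 16.2 + 41.9 + 17.9 + 2.8) / 7 = 112.2/7 = 16.0286
Ratio to trend: 16.2 / 16.0286 = 1.01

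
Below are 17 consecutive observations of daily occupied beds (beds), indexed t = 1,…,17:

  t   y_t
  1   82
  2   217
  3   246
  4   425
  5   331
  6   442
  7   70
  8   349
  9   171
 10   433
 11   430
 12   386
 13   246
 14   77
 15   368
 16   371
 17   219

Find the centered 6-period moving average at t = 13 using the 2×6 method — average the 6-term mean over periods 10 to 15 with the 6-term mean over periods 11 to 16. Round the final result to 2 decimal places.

318.17

Sum over 10–15: 433 + 430 + 386 + 246 + 77 + 368 = 1940
Sum over 11–16: 430 + 386 + 246 + 77 + 368 + 371 = 1878
CMA at t=13 = (1940 + 1878) / (2·6) = 3818 / 12 = 318.17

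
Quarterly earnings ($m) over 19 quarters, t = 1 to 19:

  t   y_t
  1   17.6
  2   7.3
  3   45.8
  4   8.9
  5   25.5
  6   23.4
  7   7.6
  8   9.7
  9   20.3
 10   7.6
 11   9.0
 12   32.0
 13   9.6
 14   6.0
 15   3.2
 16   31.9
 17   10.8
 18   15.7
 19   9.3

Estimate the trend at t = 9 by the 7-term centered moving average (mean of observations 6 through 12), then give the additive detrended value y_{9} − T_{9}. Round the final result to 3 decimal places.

Trend T_9 = (23.4 + 7.6 + 9.7 + 20.3 + 7.6 + 9.0 + 32.0) / 7 = 109.6/7 = 15.65714
Detrended value: 20.3 − 15.65714 = 4.643

4.643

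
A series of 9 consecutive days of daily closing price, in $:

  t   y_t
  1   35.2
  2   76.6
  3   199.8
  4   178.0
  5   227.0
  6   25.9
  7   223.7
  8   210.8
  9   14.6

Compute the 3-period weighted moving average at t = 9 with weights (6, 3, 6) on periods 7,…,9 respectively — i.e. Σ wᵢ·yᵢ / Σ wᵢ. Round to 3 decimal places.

137.480

Weighted sum: 6·223.7 + 3·210.8 + 6·14.6 = 1342.2 + 632.4 + 87.6 = 2062.2
Weight total: 6 + 3 + 6 = 15
WMA = 2062.2 / 15 = 137.480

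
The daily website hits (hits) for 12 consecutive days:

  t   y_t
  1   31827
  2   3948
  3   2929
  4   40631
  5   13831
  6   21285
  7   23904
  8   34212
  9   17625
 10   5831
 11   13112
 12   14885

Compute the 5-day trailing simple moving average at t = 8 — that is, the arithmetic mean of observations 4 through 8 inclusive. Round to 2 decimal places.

26772.60

Sum of periods 4–8: 40631 + 13831 + 21285 + 23904 + 34212 = 133863
Divide by 5: 133863 / 5 = 26772.60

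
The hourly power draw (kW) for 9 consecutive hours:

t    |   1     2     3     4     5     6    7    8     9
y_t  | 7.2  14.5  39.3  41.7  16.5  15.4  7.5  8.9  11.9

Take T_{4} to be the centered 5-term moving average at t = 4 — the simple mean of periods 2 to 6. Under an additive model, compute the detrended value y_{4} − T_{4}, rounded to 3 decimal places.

16.220

Trend T_4 = (14.5 + 39.3 + 41.7 + 16.5 + 15.4) / 5 = 127.4/5 = 25.48000
Detrended value: 41.7 − 25.48000 = 16.220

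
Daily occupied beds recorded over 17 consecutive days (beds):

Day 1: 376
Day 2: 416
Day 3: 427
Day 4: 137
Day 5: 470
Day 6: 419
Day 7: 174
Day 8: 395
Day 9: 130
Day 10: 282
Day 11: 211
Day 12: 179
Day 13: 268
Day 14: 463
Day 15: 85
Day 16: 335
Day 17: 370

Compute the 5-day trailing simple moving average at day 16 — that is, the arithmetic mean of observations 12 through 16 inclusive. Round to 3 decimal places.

Sum of periods 12–16: 179 + 268 + 463 + 85 + 335 = 1330
Divide by 5: 1330 / 5 = 266.000

266.000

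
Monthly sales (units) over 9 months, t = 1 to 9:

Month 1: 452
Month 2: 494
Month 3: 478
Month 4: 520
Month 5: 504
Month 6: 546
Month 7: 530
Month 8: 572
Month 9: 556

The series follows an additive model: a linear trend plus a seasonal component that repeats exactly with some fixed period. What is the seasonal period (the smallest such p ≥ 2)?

First differences y_{t+1} − y_t: 42, -16, 42, -16, 42, -16, …
The difference pattern repeats every 2 terms and not for any smaller step, so p = 2.

2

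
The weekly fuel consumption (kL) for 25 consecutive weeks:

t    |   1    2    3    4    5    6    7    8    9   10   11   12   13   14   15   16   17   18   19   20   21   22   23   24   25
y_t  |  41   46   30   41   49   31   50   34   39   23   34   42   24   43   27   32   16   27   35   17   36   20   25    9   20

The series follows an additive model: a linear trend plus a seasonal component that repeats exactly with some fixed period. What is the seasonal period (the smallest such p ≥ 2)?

First differences y_{t+1} − y_t: 5, -16, 11, 8, -18, 19, -16, 5, -16, 11, 8, -18, 19, -16, 5, -16, …
The difference pattern repeats every 7 terms and not for any smaller step, so p = 7.

7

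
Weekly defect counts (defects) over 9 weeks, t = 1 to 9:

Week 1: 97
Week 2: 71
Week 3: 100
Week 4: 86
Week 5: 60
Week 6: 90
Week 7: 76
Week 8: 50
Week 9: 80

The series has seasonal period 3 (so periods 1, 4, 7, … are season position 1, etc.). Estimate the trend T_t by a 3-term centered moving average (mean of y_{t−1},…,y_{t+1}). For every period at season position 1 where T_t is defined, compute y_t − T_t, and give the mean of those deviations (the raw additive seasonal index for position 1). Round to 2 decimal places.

4.00

Season position 1 occurs at t = 4, 7 (where T_t is defined).
t=4: T_4 = 82.0000; y_4 − T_4 = 86 − 82.0000 = 4.0000
t=7: T_7 = 72.0000; y_7 − T_7 = 76 − 72.0000 = 4.0000
Mean deviation: (4.0000 + 4.0000) / 2 = 4.00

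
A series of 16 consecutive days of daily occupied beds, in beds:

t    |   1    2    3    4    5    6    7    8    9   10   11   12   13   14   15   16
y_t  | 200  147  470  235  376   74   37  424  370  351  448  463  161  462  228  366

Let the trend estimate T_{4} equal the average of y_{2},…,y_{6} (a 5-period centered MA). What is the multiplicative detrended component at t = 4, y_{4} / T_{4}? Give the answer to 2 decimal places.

0.90

Trend T_4 = (147 + 470 + 235 + 376 + 74) / 5 = 1302/5 = 260.4000
Ratio to trend: 235 / 260.4000 = 0.90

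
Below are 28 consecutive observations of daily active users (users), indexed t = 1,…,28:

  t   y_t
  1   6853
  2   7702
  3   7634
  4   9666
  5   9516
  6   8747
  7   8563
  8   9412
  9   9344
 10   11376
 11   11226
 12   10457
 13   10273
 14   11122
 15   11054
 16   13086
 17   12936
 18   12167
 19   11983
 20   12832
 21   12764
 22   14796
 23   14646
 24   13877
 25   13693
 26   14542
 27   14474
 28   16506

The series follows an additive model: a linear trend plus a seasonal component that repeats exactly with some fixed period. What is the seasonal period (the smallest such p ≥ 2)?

6

First differences y_{t+1} − y_t: 849, -68, 2032, -150, -769, -184, 849, -68, 2032, -150, -769, -184, 849, -68, …
The difference pattern repeats every 6 terms and not for any smaller step, so p = 6.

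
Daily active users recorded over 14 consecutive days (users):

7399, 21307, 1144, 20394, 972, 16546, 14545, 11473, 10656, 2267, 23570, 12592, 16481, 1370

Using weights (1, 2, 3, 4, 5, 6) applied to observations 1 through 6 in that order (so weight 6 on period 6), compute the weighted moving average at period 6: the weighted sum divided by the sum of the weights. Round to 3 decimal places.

Weighted sum: 1·7399 + 2·21307 + 3·1144 + 4·20394 + 5·972 + 6·16546 = 7399 + 42614 + 3432 + 81576 + 4860 + 99276 = 239157
Weight total: 1 + 2 + 3 + 4 + 5 + 6 = 21
WMA = 239157 / 21 = 11388.429

11388.429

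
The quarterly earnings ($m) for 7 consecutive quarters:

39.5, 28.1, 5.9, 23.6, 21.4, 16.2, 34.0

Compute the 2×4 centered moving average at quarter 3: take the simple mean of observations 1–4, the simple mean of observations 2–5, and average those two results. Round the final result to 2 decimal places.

22.01

Sum over 1–4: 39.5 + 28.1 + 5.9 + 23.6 = 97.1
Sum over 2–5: 28.1 + 5.9 + 23.6 + 21.4 = 79.0
CMA at t=3 = (97.1 + 79.0) / (2·4) = 176.1 / 8 = 22.01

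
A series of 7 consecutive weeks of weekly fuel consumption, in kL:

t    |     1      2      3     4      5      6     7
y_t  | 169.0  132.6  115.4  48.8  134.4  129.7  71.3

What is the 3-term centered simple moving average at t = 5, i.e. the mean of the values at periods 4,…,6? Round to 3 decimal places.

Sum of periods 4–6: 48.8 + 134.4 + 129.7 = 312.9
Divide by 3: 312.9 / 3 = 104.300

104.300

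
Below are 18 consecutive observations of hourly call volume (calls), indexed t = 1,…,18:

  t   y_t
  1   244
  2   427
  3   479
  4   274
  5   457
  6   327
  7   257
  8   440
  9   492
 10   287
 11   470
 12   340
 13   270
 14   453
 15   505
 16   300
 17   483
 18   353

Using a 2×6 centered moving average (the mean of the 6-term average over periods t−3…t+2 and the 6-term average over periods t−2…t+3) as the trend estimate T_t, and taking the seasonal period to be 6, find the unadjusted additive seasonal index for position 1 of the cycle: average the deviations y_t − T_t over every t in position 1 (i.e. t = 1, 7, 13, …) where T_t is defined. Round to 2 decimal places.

Season position 1 occurs at t = 7, 13 (where T_t is defined).
t=7: T_7 = 375.5833; y_7 − T_7 = 257 − 375.5833 = -118.5833
t=13: T_13 = 388.5833; y_13 − T_13 = 270 − 388.5833 = -118.5833
Mean deviation: (-118.5833 + -118.5833) / 2 = -118.58

-118.58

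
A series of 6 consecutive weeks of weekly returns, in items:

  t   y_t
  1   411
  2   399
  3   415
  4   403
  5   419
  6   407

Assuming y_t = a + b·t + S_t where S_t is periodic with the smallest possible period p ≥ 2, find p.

2

First differences y_{t+1} − y_t: -12, 16, -12, 16, -12, …
The difference pattern repeats every 2 terms and not for any smaller step, so p = 2.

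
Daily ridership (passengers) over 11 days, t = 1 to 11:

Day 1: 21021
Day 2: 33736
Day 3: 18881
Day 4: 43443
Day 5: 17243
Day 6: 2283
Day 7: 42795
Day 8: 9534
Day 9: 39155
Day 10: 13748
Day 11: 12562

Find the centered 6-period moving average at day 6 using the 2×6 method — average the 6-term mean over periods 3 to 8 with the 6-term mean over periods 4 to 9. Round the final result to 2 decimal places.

Sum over 3–8: 18881 + 43443 + 17243 + 2283 + 42795 + 9534 = 134179
Sum over 4–9: 43443 + 17243 + 2283 + 42795 + 9534 + 39155 = 154453
CMA at t=6 = (134179 + 154453) / (2·6) = 288632 / 12 = 24052.67

24052.67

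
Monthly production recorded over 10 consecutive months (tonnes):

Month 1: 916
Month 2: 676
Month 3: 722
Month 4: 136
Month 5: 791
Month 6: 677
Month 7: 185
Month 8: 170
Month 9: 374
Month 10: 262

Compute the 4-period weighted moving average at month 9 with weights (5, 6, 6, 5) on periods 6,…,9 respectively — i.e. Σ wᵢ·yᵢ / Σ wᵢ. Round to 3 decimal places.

335.682

Weighted sum: 5·677 + 6·185 + 6·170 + 5·374 = 3385 + 1110 + 1020 + 1870 = 7385
Weight total: 5 + 6 + 6 + 5 = 22
WMA = 7385 / 22 = 335.682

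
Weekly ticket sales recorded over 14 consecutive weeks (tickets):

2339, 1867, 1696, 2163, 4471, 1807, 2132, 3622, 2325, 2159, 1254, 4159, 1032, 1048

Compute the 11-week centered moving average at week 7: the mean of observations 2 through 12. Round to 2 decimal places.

2514.09

Sum of periods 2–12: 1867 + 1696 + 2163 + 4471 + 1807 + 2132 + 3622 + 2325 + 2159 + 1254 + 4159 = 27655
Divide by 11: 27655 / 11 = 2514.09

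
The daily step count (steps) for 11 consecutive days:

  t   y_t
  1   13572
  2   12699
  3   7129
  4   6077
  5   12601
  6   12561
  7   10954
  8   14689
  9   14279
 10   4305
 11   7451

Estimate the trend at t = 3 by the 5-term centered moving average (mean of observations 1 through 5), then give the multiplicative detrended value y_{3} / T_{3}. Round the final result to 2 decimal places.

0.68

Trend T_3 = (13572 + 12699 + 7129 + 6077 + 12601) / 5 = 52078/5 = 10415.6000
Ratio to trend: 7129 / 10415.6000 = 0.68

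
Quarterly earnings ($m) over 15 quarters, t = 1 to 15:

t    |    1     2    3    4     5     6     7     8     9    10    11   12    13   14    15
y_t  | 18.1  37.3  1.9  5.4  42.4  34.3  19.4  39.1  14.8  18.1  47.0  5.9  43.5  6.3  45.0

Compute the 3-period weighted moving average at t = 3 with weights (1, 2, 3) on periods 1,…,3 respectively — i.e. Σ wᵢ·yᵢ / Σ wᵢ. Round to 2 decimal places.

Weighted sum: 1·18.1 + 2·37.3 + 3·1.9 = 18.1 + 74.6 + 5.7 = 98.4
Weight total: 1 + 2 + 3 = 6
WMA = 98.4 / 6 = 16.40

16.40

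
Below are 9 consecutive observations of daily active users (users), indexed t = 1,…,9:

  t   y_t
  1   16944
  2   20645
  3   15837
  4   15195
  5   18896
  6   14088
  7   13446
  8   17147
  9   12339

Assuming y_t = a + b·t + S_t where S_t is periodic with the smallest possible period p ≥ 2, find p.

First differences y_{t+1} − y_t: 3701, -4808, -642, 3701, -4808, -642, 3701, -4808, …
The difference pattern repeats every 3 terms and not for any smaller step, so p = 3.

3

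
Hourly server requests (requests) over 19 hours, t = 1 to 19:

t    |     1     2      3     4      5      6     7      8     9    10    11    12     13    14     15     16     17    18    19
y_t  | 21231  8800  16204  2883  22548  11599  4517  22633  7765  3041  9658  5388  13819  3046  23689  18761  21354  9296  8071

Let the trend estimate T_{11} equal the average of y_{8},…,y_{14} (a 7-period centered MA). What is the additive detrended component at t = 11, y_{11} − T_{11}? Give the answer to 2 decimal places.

Trend T_11 = (22633 + 7765 + 3041 + 9658 + 5388 + 13819 + 3046) / 7 = 65350/7 = 9335.7143
Detrended value: 9658 − 9335.7143 = 322.29

322.29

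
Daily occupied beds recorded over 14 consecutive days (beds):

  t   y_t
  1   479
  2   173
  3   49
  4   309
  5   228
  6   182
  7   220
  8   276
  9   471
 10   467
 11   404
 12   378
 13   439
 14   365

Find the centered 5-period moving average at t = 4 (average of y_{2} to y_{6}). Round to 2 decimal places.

Sum of periods 2–6: 173 + 49 + 309 + 228 + 182 = 941
Divide by 5: 941 / 5 = 188.20

188.20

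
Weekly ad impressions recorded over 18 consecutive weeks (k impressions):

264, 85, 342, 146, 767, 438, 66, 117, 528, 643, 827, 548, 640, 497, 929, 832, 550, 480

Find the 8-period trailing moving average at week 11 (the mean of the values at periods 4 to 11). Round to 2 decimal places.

441.50

Sum of periods 4–11: 146 + 767 + 438 + 66 + 117 + 528 + 643 + 827 = 3532
Divide by 8: 3532 / 8 = 441.50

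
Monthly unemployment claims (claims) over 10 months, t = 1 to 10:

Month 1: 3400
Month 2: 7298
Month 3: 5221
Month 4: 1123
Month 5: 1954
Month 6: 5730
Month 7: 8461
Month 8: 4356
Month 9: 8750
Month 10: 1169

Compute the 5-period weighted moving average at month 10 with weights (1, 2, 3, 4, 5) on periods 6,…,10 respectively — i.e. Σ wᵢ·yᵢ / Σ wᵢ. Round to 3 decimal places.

5104.333

Weighted sum: 1·5730 + 2·8461 + 3·4356 + 4·8750 + 5·1169 = 5730 + 16922 + 13068 + 35000 + 5845 = 76565
Weight total: 1 + 2 + 3 + 4 + 5 = 15
WMA = 76565 / 15 = 5104.333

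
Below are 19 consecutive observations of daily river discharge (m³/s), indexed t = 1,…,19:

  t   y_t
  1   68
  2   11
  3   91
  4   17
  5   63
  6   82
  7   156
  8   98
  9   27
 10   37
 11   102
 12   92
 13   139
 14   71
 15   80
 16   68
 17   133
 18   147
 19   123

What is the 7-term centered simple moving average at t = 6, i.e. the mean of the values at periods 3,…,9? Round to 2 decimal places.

Sum of periods 3–9: 91 + 17 + 63 + 82 + 156 + 98 + 27 = 534
Divide by 7: 534 / 7 = 76.29

76.29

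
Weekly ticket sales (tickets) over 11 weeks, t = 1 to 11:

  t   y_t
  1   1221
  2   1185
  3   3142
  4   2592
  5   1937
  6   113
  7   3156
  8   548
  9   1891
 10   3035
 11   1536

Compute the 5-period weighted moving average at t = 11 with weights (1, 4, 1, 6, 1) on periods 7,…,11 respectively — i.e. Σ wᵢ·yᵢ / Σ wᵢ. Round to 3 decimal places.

2075.769

Weighted sum: 1·3156 + 4·548 + 1·1891 + 6·3035 + 1·1536 = 3156 + 2192 + 1891 + 18210 + 1536 = 26985
Weight total: 1 + 4 + 1 + 6 + 1 = 13
WMA = 26985 / 13 = 2075.769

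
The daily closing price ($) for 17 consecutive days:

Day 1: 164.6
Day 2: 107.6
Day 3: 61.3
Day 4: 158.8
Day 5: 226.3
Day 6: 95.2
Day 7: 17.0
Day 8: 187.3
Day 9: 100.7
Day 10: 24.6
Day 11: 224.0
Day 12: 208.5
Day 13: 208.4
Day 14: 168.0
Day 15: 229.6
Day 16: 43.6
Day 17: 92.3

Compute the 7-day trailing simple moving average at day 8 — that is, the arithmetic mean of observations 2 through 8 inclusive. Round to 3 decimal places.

121.929

Sum of periods 2–8: 107.6 + 61.3 + 158.8 + 226.3 + 95.2 + 17.0 + 187.3 = 853.5
Divide by 7: 853.5 / 7 = 121.929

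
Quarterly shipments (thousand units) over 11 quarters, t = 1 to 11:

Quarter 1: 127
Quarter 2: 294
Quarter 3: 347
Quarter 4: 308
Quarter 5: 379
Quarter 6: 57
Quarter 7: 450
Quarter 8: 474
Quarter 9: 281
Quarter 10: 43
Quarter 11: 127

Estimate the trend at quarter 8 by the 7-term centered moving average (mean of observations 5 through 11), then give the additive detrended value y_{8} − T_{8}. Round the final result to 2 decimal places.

Trend T_8 = (379 + 57 + 450 + 474 + 281 + 43 + 127) / 7 = 1811/7 = 258.7143
Detrended value: 474 − 258.7143 = 215.29

215.29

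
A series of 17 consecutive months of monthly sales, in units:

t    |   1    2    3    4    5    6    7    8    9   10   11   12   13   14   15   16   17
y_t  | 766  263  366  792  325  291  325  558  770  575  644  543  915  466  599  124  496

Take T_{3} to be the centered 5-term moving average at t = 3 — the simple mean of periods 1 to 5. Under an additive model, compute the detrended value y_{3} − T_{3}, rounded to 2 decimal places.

Trend T_3 = (766 + 263 + 366 + 792 + 325) / 5 = 2512/5 = 502.4000
Detrended value: 366 − 502.4000 = -136.40

-136.40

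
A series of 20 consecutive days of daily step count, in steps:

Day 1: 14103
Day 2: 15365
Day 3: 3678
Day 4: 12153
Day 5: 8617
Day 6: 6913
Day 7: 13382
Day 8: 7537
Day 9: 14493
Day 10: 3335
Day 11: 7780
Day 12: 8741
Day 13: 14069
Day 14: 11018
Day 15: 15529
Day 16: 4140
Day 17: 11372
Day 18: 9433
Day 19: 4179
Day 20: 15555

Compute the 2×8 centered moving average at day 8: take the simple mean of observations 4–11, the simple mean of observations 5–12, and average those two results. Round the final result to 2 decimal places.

9063.00

Sum over 4–11: 12153 + 8617 + 6913 + 13382 + 7537 + 14493 + 3335 + 7780 = 74210
Sum over 5–12: 8617 + 6913 + 13382 + 7537 + 14493 + 3335 + 7780 + 8741 = 70798
CMA at t=8 = (74210 + 70798) / (2·8) = 145008 / 16 = 9063.00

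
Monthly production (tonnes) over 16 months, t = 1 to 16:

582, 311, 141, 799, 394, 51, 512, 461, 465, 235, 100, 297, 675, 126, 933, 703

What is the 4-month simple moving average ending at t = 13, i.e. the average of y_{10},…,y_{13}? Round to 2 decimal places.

Sum of periods 10–13: 235 + 100 + 297 + 675 = 1307
Divide by 4: 1307 / 4 = 326.75

326.75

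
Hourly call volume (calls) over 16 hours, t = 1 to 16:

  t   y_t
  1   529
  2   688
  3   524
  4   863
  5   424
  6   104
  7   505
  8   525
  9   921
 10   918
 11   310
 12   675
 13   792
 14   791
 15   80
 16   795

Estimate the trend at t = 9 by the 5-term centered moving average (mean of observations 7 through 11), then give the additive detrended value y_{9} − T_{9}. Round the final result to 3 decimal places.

285.200

Trend T_9 = (505 + 525 + 921 + 918 + 310) / 5 = 3179/5 = 635.80000
Detrended value: 921 − 635.80000 = 285.200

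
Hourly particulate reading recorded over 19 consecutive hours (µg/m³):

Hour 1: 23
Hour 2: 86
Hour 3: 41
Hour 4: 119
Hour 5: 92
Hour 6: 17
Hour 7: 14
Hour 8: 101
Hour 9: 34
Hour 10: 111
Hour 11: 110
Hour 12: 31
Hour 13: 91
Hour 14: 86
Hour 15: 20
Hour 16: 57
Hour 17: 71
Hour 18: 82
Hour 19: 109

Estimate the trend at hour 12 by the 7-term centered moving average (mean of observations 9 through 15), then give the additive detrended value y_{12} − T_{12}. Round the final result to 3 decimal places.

-38.000

Trend T_12 = (34 + 111 + 110 + 31 + 91 + 86 + 20) / 7 = 483/7 = 69.00000
Detrended value: 31 − 69.00000 = -38.000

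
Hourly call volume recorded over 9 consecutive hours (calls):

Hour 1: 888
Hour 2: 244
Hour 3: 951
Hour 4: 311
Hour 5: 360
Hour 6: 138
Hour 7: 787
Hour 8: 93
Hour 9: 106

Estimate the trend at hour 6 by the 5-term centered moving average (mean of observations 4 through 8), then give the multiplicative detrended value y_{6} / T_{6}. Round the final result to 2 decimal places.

Trend T_6 = (311 + 360 + 138 + 787 + 93) / 5 = 1689/5 = 337.8000
Ratio to trend: 138 / 337.8000 = 0.41

0.41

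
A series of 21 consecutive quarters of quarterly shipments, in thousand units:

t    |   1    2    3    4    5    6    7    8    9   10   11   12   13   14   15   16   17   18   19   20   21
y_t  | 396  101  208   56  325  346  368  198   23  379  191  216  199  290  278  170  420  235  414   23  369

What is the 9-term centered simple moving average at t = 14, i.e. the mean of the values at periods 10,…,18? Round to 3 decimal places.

264.222

Sum of periods 10–18: 379 + 191 + 216 + 199 + 290 + 278 + 170 + 420 + 235 = 2378
Divide by 9: 2378 / 9 = 264.222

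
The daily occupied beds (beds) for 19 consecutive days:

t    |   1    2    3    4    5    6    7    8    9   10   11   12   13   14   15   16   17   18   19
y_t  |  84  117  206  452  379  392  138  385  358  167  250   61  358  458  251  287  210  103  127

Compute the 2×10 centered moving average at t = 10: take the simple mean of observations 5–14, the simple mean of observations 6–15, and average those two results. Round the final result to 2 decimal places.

Sum over 5–14: 379 + 392 + 138 + 385 + 358 + 167 + 250 + 61 + 358 + 458 = 2946
Sum over 6–15: 392 + 138 + 385 + 358 + 167 + 250 + 61 + 358 + 458 + 251 = 2818
CMA at t=10 = (2946 + 2818) / (2·10) = 5764 / 20 = 288.20

288.20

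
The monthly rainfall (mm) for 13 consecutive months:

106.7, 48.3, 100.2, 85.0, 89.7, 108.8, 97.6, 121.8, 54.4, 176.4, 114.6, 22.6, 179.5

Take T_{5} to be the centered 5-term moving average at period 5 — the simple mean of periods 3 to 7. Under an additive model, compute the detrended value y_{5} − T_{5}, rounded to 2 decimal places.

Trend T_5 = (100.2 + 85.0 + 89.7 + 108.8 + 97.6) / 5 = 481.3/5 = 96.2600
Detrended value: 89.7 − 96.2600 = -6.56

-6.56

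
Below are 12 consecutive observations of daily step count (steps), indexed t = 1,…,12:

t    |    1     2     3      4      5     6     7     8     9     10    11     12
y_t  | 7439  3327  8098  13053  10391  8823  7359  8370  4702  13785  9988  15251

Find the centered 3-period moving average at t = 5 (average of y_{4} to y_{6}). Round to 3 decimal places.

Sum of periods 4–6: 13053 + 10391 + 8823 = 32267
Divide by 3: 32267 / 3 = 10755.667

10755.667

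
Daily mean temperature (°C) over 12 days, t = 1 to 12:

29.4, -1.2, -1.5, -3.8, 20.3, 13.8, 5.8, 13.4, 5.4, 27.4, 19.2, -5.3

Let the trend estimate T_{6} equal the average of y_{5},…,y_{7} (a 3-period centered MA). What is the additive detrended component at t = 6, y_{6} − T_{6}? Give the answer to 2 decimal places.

Trend T_6 = (20.3 + 13.8 + 5.8) / 3 = 39.9/3 = 13.3000
Detrended value: 13.8 − 13.3000 = 0.50

0.50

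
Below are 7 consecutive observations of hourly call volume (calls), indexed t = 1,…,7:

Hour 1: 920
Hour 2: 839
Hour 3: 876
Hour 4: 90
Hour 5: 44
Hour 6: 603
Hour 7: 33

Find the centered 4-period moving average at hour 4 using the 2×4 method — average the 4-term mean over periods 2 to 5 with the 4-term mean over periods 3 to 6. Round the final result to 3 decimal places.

Sum over 2–5: 839 + 876 + 90 + 44 = 1849
Sum over 3–6: 876 + 90 + 44 + 603 = 1613
CMA at t=4 = (1849 + 1613) / (2·4) = 3462 / 8 = 432.750

432.750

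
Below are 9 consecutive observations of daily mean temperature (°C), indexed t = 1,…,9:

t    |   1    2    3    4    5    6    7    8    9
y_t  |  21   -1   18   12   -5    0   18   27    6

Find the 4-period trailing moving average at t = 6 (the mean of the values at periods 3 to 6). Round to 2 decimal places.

6.25

Sum of periods 3–6: 18 + 12 + (-5) + 0 = 25
Divide by 4: 25 / 4 = 6.25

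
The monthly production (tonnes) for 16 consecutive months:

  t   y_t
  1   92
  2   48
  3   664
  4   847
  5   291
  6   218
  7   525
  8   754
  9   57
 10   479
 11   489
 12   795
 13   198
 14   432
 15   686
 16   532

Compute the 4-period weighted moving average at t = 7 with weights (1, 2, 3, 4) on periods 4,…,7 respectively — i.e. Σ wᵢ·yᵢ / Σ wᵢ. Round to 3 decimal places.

Weighted sum: 1·847 + 2·291 + 3·218 + 4·525 = 847 + 582 + 654 + 2100 = 4183
Weight total: 1 + 2 + 3 + 4 = 10
WMA = 4183 / 10 = 418.300

418.300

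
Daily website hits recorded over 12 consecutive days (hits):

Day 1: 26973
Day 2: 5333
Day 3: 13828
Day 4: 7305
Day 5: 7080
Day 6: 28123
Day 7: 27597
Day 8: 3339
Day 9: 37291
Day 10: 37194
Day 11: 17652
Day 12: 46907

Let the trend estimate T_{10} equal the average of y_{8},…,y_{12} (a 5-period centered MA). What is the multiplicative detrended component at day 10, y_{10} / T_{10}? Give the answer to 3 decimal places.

Trend T_10 = (3339 + 37291 + 37194 + 17652 + 46907) / 5 = 142383/5 = 28476.60000
Ratio to trend: 37194 / 28476.60000 = 1.306

1.306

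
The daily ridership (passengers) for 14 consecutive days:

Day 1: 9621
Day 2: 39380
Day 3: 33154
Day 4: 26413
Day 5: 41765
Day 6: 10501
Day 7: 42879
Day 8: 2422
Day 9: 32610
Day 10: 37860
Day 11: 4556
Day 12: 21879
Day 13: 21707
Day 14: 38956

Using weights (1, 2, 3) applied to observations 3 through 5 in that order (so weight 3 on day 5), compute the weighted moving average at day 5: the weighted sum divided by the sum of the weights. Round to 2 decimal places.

35212.50

Weighted sum: 1·33154 + 2·26413 + 3·41765 = 33154 + 52826 + 125295 = 211275
Weight total: 1 + 2 + 3 = 6
WMA = 211275 / 6 = 35212.50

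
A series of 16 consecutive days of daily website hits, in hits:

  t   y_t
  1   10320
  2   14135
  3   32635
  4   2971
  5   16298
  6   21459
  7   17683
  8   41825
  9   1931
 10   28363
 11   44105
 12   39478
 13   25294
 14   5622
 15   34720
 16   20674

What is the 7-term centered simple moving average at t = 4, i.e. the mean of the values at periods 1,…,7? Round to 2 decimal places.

Sum of periods 1–7: 10320 + 14135 + 32635 + 2971 + 16298 + 21459 + 17683 = 115501
Divide by 7: 115501 / 7 = 16500.14

16500.14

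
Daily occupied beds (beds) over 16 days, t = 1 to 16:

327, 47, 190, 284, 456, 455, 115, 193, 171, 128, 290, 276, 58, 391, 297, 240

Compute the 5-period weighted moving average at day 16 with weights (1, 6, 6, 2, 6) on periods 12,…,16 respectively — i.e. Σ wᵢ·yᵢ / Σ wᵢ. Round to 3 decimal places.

Weighted sum: 1·276 + 6·58 + 6·391 + 2·297 + 6·240 = 276 + 348 + 2346 + 594 + 1440 = 5004
Weight total: 1 + 6 + 6 + 2 + 6 = 21
WMA = 5004 / 21 = 238.286

238.286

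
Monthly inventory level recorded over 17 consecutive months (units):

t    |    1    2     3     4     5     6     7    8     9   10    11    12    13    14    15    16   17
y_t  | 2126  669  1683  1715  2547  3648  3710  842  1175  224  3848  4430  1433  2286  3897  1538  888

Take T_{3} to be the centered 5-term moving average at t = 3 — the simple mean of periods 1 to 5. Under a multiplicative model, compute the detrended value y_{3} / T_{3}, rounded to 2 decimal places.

0.96

Trend T_3 = (2126 + 669 + 1683 + 1715 + 2547) / 5 = 8740/5 = 1748.0000
Ratio to trend: 1683 / 1748.0000 = 0.96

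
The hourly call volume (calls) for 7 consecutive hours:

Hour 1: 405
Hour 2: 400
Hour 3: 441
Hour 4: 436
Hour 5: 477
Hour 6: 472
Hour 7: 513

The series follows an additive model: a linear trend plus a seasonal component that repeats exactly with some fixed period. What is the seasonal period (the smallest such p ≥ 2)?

First differences y_{t+1} − y_t: -5, 41, -5, 41, -5, 41, …
The difference pattern repeats every 2 terms and not for any smaller step, so p = 2.

2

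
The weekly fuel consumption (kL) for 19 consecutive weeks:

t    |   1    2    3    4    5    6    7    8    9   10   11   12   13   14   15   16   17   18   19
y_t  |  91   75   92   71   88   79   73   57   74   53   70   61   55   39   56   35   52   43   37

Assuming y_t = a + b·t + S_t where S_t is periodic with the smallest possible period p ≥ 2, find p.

First differences y_{t+1} − y_t: -16, 17, -21, 17, -9, -6, -16, 17, -21, 17, -9, -6, -16, 17, …
The difference pattern repeats every 6 terms and not for any smaller step, so p = 6.

6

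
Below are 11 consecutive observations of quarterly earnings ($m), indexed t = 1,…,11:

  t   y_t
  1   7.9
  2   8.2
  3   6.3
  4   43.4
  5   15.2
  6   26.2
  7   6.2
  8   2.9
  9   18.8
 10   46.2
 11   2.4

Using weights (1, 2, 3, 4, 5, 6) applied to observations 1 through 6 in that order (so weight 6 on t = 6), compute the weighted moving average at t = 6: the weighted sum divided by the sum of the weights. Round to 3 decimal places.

21.429

Weighted sum: 1·7.9 + 2·8.2 + 3·6.3 + 4·43.4 + 5·15.2 + 6·26.2 = 7.9 + 16.4 + 18.9 + 173.6 + 76.0 + 157.2 = 450.0
Weight total: 1 + 2 + 3 + 4 + 5 + 6 = 21
WMA = 450.0 / 21 = 21.429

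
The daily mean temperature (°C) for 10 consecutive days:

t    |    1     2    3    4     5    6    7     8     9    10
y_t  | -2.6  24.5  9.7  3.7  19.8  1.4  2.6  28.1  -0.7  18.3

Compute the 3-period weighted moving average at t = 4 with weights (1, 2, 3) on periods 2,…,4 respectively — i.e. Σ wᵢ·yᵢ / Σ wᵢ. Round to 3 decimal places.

9.167

Weighted sum: 1·24.5 + 2·9.7 + 3·3.7 = 24.5 + 19.4 + 11.1 = 55.0
Weight total: 1 + 2 + 3 = 6
WMA = 55.0 / 6 = 9.167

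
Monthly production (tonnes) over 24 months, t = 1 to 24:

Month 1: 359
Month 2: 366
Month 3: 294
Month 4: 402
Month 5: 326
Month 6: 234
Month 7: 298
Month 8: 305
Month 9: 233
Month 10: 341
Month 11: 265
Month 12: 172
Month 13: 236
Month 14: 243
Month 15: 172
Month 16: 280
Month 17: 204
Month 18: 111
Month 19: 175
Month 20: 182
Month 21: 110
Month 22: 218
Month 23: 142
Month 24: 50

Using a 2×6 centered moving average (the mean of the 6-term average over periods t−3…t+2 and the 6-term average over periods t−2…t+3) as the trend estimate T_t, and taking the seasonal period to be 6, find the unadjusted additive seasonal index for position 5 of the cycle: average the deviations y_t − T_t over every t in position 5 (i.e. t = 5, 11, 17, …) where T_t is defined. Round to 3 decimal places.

Season position 5 occurs at t = 5, 11, 17 (where T_t is defined).
t=5: T_5 = 314.91667; y_5 − T_5 = 326 − 314.91667 = 11.08333
t=11: T_11 = 253.50000; y_11 − T_11 = 265 − 253.50000 = 11.50000
t=17: T_17 = 192.41667; y_17 − T_17 = 204 − 192.41667 = 11.58333
Mean deviation: (11.08333 + 11.50000 + 11.58333) / 3 = 11.389

11.389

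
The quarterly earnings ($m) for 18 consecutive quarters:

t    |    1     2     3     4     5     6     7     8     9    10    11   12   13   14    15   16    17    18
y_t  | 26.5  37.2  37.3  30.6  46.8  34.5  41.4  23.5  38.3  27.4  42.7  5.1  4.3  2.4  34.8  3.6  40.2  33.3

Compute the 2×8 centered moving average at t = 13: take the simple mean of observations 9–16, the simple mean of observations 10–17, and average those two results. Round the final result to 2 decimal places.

Sum over 9–16: 38.3 + 27.4 + 42.7 + 5.1 + 4.3 + 2.4 + 34.8 + 3.6 = 158.6
Sum over 10–17: 27.4 + 42.7 + 5.1 + 4.3 + 2.4 + 34.8 + 3.6 + 40.2 = 160.5
CMA at t=13 = (158.6 + 160.5) / (2·8) = 319.1 / 16 = 19.94

19.94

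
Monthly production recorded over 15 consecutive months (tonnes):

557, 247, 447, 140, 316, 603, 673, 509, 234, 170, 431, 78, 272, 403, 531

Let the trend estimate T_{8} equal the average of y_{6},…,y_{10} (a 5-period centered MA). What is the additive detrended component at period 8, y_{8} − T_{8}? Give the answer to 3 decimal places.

Trend T_8 = (603 + 673 + 509 + 234 + 170) / 5 = 2189/5 = 437.80000
Detrended value: 509 − 437.80000 = 71.200

71.200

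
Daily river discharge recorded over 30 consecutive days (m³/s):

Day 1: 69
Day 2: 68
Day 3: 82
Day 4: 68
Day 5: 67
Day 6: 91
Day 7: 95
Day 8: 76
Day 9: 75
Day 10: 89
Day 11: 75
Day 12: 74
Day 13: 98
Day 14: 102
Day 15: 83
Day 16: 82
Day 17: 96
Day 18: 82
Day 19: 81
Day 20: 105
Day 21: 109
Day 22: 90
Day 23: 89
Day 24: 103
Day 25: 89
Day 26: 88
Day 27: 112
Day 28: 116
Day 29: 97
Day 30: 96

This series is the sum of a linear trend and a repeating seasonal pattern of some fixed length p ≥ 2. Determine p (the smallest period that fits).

7

First differences y_{t+1} − y_t: -1, 14, -14, -1, 24, 4, -19, -1, 14, -14, -1, 24, 4, -19, -1, 14, …
The difference pattern repeats every 7 terms and not for any smaller step, so p = 7.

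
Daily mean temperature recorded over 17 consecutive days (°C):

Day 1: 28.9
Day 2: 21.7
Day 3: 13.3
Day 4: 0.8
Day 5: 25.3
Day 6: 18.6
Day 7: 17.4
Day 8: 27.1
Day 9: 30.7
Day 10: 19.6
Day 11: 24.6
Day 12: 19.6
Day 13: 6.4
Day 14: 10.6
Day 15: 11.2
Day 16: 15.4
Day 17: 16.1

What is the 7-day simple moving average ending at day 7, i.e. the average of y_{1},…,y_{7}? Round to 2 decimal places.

Sum of periods 1–7: 28.9 + 21.7 + 13.3 + 0.8 + 25.3 + 18.6 + 17.4 = 126.0
Divide by 7: 126.0 / 7 = 18.00

18.00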